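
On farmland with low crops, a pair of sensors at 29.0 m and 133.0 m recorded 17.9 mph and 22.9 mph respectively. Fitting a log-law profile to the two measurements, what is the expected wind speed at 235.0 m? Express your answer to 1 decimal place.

Log law: V ∝ ln(z/z₀). From the pair, with r = V₁/V₂ = 0.78166,
ln z₀ = (ln z₁ − r·ln z₂)/(1 − r) = (3.3673 − 0.78166×4.8903)/0.21834 = -2.0852 → z₀ = 0.1243 m
V₃ = V₁ · ln(z₃/z₀)/ln(z₁/z₀) = 17.9 × 7.5448/5.4525 = 24.7687 mph

24.8 mph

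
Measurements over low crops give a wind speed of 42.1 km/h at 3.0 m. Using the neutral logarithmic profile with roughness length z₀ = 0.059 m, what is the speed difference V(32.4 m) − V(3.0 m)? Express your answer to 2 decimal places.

25.50 km/h

Log law: V₂ = V₁ · ln(z₂/z₀)/ln(z₁/z₀) = 42.1 × 6.3084/3.9288 = 67.5984 km/h
ΔV = 67.5984 − 42.1 = 25.4984 km/h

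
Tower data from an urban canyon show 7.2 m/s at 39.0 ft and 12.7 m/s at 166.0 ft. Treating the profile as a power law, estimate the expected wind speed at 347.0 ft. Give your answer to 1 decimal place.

17.0 m/s

First find α: α = ln(V₂/V₁)/ln(z₂/z₁) = ln(12.7/7.2)/ln(166.0/39.0) = 0.56752/1.44843 = 0.3918
Extrapolate from 166.0 ft to 347.0 ft: V₃ = 12.7 × (347.0/166.0)^0.3918 = 12.7 × 1.3350 = 16.9540 m/s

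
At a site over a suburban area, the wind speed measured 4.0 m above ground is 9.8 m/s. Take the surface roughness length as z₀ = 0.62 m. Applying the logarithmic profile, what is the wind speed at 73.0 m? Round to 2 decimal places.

Log law: V(z) ∝ ln(z/z₀), so V₂/V₁ = ln(z₂/z₀) / ln(z₁/z₀).
ln(73.0/0.62) = 4.7685, ln(4.0/0.62) = 1.8643
V₂ = 9.8 × 4.7685/1.8643 = 9.8 × 2.5578 = 25.0660 m/s

25.07 m/s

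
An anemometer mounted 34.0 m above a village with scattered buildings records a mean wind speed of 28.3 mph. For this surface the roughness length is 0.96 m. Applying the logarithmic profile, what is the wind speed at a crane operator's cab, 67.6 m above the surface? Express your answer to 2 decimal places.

Log law: V(z) ∝ ln(z/z₀), so V₂/V₁ = ln(z₂/z₀) / ln(z₁/z₀).
ln(67.6/0.96) = 4.2544, ln(34.0/0.96) = 3.5672
V₂ = 28.3 × 4.2544/3.5672 = 28.3 × 1.1927 = 33.7522 mph

33.75 mph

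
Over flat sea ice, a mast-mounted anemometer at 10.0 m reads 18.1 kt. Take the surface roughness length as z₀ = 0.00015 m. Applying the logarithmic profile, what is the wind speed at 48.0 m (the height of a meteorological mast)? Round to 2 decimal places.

Log law: V(z) ∝ ln(z/z₀), so V₂/V₁ = ln(z₂/z₀) / ln(z₁/z₀).
ln(48.0/0.00015) = 12.6761, ln(10.0/0.00015) = 11.1075
V₂ = 18.1 × 12.6761/11.1075 = 18.1 × 1.1412 = 20.6561 kt

20.66 kt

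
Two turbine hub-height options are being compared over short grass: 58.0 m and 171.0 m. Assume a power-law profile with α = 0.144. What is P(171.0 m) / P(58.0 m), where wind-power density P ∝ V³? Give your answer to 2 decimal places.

Speed ratio: V_B/V_A = (z_B/z_A)^α = (171.0/58.0)^0.144 = (2.9483)^0.144 = 1.16847
Power-density ratio: P_B/P_A = (V_B/V_A)³ = (1.16847)³ = 1.59534

1.60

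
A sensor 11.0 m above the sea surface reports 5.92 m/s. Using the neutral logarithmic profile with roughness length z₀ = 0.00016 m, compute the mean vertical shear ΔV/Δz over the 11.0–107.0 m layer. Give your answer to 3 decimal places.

0.013 m/s/m

Log law: V₂ = V₁ · ln(z₂/z₀)/ln(z₁/z₀) = 5.92 × 13.4132/11.1382 = 7.1291 m/s
ΔV/Δz = (7.1291 − 5.92)/(107.0 − 11.0) = 1.2091/96.0000 = 0.01260 m/s/m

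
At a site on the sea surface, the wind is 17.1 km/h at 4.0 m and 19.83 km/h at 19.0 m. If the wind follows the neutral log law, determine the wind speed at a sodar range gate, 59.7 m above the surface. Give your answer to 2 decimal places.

21.84 km/h

Log law: V ∝ ln(z/z₀). From the pair, with r = V₁/V₂ = 0.86233,
ln z₀ = (ln z₁ − r·ln z₂)/(1 − r) = (1.3863 − 0.86233×2.9444)/0.13767 = -8.3735 → z₀ = 0.0002309 m
V₃ = V₁ · ln(z₃/z₀)/ln(z₁/z₀) = 17.1 × 12.4628/9.7598 = 21.8359 km/h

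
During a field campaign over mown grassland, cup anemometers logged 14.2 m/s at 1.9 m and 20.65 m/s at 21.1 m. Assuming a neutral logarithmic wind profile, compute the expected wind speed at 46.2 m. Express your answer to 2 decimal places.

22.75 m/s

Log law: V ∝ ln(z/z₀). From the pair, with r = V₁/V₂ = 0.68765,
ln z₀ = (ln z₁ − r·ln z₂)/(1 − r) = (0.6419 − 0.68765×3.0493)/0.31235 = -4.6582 → z₀ = 0.009484 m
V₃ = V₁ · ln(z₃/z₀)/ln(z₁/z₀) = 14.2 × 8.4912/5.3001 = 22.7497 m/s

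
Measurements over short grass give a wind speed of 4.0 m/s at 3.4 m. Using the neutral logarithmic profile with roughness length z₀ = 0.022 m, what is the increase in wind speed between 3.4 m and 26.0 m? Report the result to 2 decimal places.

1.61 m/s

Log law: V₂ = V₁ · ln(z₂/z₀)/ln(z₁/z₀) = 4.0 × 7.0748/5.0405 = 5.6144 m/s
ΔV = 5.6144 − 4.0 = 1.6144 m/s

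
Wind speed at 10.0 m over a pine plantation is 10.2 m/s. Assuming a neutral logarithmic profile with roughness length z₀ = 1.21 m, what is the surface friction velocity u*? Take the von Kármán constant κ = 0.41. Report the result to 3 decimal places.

u* ≈ 1.980 m/s

Log law: V(z) = (u*/κ) · ln(z/z₀) ⇒ u* = κ · V / ln(z/z₀)
u* = 0.41 × 10.2 / ln(10.0/1.21) = 0.41 × 10.2 / 2.1120
   = 4.1820 / 2.1120 = 1.9801 m/s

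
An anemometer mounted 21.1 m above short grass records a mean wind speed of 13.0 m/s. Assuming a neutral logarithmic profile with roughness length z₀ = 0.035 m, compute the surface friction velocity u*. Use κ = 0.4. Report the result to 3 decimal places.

Log law: V(z) = (u*/κ) · ln(z/z₀) ⇒ u* = κ · V / ln(z/z₀)
u* = 0.4 × 13.0 / ln(21.1/0.035) = 0.4 × 13.0 / 6.4017
   = 5.2000 / 6.4017 = 0.8123 m/s

u* ≈ 0.812 m/s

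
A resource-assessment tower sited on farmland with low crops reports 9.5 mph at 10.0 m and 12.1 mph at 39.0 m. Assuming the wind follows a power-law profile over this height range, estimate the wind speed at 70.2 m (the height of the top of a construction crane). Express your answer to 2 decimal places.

13.43 mph

First find α: α = ln(V₂/V₁)/ln(z₂/z₁) = ln(12.1/9.5)/ln(39.0/10.0) = 0.24191/1.36098 = 0.1778
Extrapolate from 39.0 m to 70.2 m: V₃ = 12.1 × (70.2/39.0)^0.1778 = 12.1 × 1.1101 = 13.4326 mph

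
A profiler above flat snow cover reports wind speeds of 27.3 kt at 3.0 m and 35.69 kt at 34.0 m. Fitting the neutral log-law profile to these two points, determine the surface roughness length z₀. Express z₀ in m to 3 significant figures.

Log law: V(z) ∝ ln(z/z₀). With r = V₁/V₂ = 27.3/35.69 = 0.76492,
r · ln(z₂/z₀) = ln(z₁/z₀) ⇒ ln z₀ = (ln z₁ − r·ln z₂)/(1 − r)
ln z₀ = (1.09861 − 0.76492×3.52636) / 0.23508 = -6.8010
z₀ = exp(-6.8010) = 0.001113 m

z₀ ≈ 0.00111 m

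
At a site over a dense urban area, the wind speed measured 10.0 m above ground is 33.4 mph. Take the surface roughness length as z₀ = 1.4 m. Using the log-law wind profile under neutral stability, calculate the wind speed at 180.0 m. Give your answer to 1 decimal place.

Log law: V(z) ∝ ln(z/z₀), so V₂/V₁ = ln(z₂/z₀) / ln(z₁/z₀).
ln(180.0/1.4) = 4.8565, ln(10.0/1.4) = 1.9661
V₂ = 33.4 × 4.8565/1.9661 = 33.4 × 2.4701 = 82.5012 mph

82.5 mph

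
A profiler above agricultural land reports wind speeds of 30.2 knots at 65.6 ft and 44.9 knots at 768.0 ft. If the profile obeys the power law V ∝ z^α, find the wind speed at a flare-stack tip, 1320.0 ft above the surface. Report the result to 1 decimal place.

First find α: α = ln(V₂/V₁)/ln(z₂/z₁) = ln(44.9/30.2)/ln(768.0/65.6) = 0.39660/2.46021 = 0.1612
Extrapolate from 768.0 ft to 1320.0 ft: V₃ = 44.9 × (1320.0/768.0)^0.1612 = 44.9 × 1.0912 = 48.9963 knots

49.0 knots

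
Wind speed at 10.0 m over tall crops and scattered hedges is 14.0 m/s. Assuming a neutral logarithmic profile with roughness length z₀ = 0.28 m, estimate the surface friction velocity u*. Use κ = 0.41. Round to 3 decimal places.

u* ≈ 1.605 m/s

Log law: V(z) = (u*/κ) · ln(z/z₀) ⇒ u* = κ · V / ln(z/z₀)
u* = 0.41 × 14.0 / ln(10.0/0.28) = 0.41 × 14.0 / 3.5756
   = 5.7400 / 3.5756 = 1.6053 m/s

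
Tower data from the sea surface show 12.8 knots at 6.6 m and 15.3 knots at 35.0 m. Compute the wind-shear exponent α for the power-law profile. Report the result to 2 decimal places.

Power law: V₂/V₁ = (z₂/z₁)^α ⇒ α = ln(V₂/V₁) / ln(z₂/z₁)
α = ln(15.3/12.8) / ln(35.0/6.6) = ln(1.1953) / ln(5.3030)
  = 0.17841 / 1.66828 = 0.10694

α ≈ 0.11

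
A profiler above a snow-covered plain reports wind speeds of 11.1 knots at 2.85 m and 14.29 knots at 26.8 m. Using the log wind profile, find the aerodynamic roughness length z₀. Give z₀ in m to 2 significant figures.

Log law: V(z) ∝ ln(z/z₀). With r = V₁/V₂ = 11.1/14.29 = 0.77677,
r · ln(z₂/z₀) = ln(z₁/z₀) ⇒ ln z₀ = (ln z₁ − r·ln z₂)/(1 − r)
ln z₀ = (1.04732 − 0.77677×3.28840) / 0.22323 = -6.7508
z₀ = exp(-6.7508) = 0.001170 m

z₀ ≈ 0.0012 m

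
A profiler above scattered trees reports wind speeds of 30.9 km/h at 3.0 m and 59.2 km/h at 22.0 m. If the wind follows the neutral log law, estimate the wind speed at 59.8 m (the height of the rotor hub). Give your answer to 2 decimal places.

Log law: V ∝ ln(z/z₀). From the pair, with r = V₁/V₂ = 0.52196,
ln z₀ = (ln z₁ − r·ln z₂)/(1 − r) = (1.0986 − 0.52196×3.0910)/0.47804 = -1.0769 → z₀ = 0.3407 m
V₃ = V₁ · ln(z₃/z₀)/ln(z₁/z₀) = 30.9 × 5.1679/2.1755 = 73.4032 km/h

73.40 km/h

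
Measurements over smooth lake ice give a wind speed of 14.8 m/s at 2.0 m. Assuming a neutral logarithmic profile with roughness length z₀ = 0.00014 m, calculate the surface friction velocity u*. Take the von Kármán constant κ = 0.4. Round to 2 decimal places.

Log law: V(z) = (u*/κ) · ln(z/z₀) ⇒ u* = κ · V / ln(z/z₀)
u* = 0.4 × 14.8 / ln(2.0/0.00014) = 0.4 × 14.8 / 9.5670
   = 5.9200 / 9.5670 = 0.6188 m/s

u* ≈ 0.62 m/s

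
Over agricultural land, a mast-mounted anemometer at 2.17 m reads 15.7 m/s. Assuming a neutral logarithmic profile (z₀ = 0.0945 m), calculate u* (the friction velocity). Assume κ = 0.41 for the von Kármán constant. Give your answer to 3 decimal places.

u* ≈ 2.054 m/s

Log law: V(z) = (u*/κ) · ln(z/z₀) ⇒ u* = κ · V / ln(z/z₀)
u* = 0.41 × 15.7 / ln(2.17/0.0945) = 0.41 × 15.7 / 3.1339
   = 6.4370 / 3.1339 = 2.0540 m/s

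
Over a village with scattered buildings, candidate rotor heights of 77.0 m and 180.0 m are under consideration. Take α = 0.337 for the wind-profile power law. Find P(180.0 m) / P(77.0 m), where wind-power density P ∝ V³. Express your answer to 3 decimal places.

2.360

Speed ratio: V_B/V_A = (z_B/z_A)^α = (180.0/77.0)^0.337 = (2.3377)^0.337 = 1.33131
Power-density ratio: P_B/P_A = (V_B/V_A)³ = (1.33131)³ = 2.35960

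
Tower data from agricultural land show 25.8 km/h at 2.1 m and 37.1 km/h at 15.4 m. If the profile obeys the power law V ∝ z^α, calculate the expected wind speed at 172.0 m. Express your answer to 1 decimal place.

First find α: α = ln(V₂/V₁)/ln(z₂/z₁) = ln(37.1/25.8)/ln(15.4/2.1) = 0.36324/1.99243 = 0.1823
Extrapolate from 15.4 m to 172.0 m: V₃ = 37.1 × (172.0/15.4)^0.1823 = 37.1 × 1.5526 = 57.6020 km/h

57.6 km/h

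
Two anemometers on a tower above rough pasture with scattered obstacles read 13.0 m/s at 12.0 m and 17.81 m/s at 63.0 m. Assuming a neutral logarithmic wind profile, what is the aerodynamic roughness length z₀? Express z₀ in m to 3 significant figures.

z₀ ≈ 0.136 m

Log law: V(z) ∝ ln(z/z₀). With r = V₁/V₂ = 13.0/17.81 = 0.72993,
r · ln(z₂/z₀) = ln(z₁/z₀) ⇒ ln z₀ = (ln z₁ − r·ln z₂)/(1 − r)
ln z₀ = (2.48491 − 0.72993×4.14313) / 0.27007 = -1.9968
z₀ = exp(-1.9968) = 0.1358 m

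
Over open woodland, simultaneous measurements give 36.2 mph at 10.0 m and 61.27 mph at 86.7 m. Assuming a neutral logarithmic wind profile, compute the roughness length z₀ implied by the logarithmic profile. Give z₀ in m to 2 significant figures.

Log law: V(z) ∝ ln(z/z₀). With r = V₁/V₂ = 36.2/61.27 = 0.59083,
r · ln(z₂/z₀) = ln(z₁/z₀) ⇒ ln z₀ = (ln z₁ − r·ln z₂)/(1 − r)
ln z₀ = (2.30259 − 0.59083×4.46245) / 0.40917 = -0.8162
z₀ = exp(-0.8162) = 0.4421 m

z₀ ≈ 0.44 m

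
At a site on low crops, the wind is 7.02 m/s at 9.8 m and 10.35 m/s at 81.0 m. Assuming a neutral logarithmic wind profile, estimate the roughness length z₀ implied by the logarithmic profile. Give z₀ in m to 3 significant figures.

Log law: V(z) ∝ ln(z/z₀). With r = V₁/V₂ = 7.02/10.35 = 0.67826,
r · ln(z₂/z₀) = ln(z₁/z₀) ⇒ ln z₀ = (ln z₁ − r·ln z₂)/(1 − r)
ln z₀ = (2.28238 − 0.67826×4.39445) / 0.32174 = -2.1701
z₀ = exp(-2.1701) = 0.1142 m

z₀ ≈ 0.114 m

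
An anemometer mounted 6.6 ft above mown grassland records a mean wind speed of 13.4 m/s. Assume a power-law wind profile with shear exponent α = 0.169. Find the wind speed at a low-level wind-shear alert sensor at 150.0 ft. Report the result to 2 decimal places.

Power-law profile: V₂ = V₁ · (z₂/z₁)^α
V₂ = 13.4 × (150.0/6.6)^0.169 = 13.4 × (22.7273)^0.169
    = 13.4 × 1.6953 = 22.7175 m/s

22.72 m/s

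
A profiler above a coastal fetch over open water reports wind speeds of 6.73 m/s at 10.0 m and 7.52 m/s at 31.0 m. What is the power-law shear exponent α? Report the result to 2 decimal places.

Power law: V₂/V₁ = (z₂/z₁)^α ⇒ α = ln(V₂/V₁) / ln(z₂/z₁)
α = ln(7.52/6.73) / ln(31.0/10.0) = ln(1.1174) / ln(3.1000)
  = 0.11099 / 1.13140 = 0.09810

α ≈ 0.10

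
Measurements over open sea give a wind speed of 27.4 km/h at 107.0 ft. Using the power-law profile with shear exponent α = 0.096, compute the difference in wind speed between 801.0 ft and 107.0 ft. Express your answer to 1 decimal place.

5.8 km/h

Power law: V₂ = V₁ · (z₂/z₁)^α = 27.4 × (7.4860)^0.096 = 33.2413 km/h
ΔV = 33.2413 − 27.4 = 5.8413 km/h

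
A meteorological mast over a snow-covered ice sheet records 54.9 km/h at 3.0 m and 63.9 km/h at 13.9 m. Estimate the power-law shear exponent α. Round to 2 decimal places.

Power law: V₂/V₁ = (z₂/z₁)^α ⇒ α = ln(V₂/V₁) / ln(z₂/z₁)
α = ln(63.9/54.9) / ln(13.9/3.0) = ln(1.1639) / ln(4.6333)
  = 0.15181 / 1.53328 = 0.09901

α ≈ 0.10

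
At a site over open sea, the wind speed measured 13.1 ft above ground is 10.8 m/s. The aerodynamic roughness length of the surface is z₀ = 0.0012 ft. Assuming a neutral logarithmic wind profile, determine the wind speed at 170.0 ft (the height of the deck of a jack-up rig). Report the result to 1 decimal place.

13.8 m/s

Log law: V(z) ∝ ln(z/z₀), so V₂/V₁ = ln(z₂/z₀) / ln(z₁/z₀).
ln(170.0/0.0012) = 11.8612, ln(13.1/0.0012) = 9.2980
V₂ = 10.8 × 11.8612/9.2980 = 10.8 × 1.2757 = 13.7772 m/s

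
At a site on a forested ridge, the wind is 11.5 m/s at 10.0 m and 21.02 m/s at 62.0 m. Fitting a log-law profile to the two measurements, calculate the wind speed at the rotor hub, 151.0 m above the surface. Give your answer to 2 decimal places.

25.66 m/s

Log law: V ∝ ln(z/z₀). From the pair, with r = V₁/V₂ = 0.54710,
ln z₀ = (ln z₁ − r·ln z₂)/(1 − r) = (2.3026 − 0.54710×4.1271)/0.45290 = 0.0986 → z₀ = 1.104 m
V₃ = V₁ · ln(z₃/z₀)/ln(z₁/z₀) = 11.5 × 4.9187/2.2040 = 25.6645 m/s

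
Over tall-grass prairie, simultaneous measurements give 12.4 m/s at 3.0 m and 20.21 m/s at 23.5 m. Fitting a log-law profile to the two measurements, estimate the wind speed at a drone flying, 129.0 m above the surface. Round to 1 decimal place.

26.7 m/s

Log law: V ∝ ln(z/z₀). From the pair, with r = V₁/V₂ = 0.61356,
ln z₀ = (ln z₁ − r·ln z₂)/(1 − r) = (1.0986 − 0.61356×3.1570)/0.38644 = -2.1695 → z₀ = 0.1142 m
V₃ = V₁ · ln(z₃/z₀)/ln(z₁/z₀) = 12.4 × 7.0293/3.2681 = 26.6709 m/s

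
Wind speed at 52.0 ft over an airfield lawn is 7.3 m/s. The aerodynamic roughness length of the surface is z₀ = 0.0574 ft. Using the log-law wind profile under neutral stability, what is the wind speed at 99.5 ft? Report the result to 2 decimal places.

Log law: V(z) ∝ ln(z/z₀), so V₂/V₁ = ln(z₂/z₀) / ln(z₁/z₀).
ln(99.5/0.0574) = 7.4579, ln(52.0/0.0574) = 6.8090
V₂ = 7.3 × 7.4579/6.8090 = 7.3 × 1.0953 = 7.9957 m/s

8.00 m/s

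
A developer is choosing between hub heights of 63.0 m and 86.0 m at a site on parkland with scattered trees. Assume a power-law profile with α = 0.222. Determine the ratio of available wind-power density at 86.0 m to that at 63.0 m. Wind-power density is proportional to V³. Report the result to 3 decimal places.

Speed ratio: V_B/V_A = (z_B/z_A)^α = (86.0/63.0)^0.222 = (1.3651)^0.222 = 1.07153
Power-density ratio: P_B/P_A = (V_B/V_A)³ = (1.07153)³ = 1.23031

1.230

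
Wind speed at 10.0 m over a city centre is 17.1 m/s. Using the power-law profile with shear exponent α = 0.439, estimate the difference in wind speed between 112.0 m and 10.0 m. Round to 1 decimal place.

Power law: V₂ = V₁ · (z₂/z₁)^α = 17.1 × (11.2000)^0.439 = 49.3859 m/s
ΔV = 49.3859 − 17.1 = 32.2859 m/s

32.3 m/s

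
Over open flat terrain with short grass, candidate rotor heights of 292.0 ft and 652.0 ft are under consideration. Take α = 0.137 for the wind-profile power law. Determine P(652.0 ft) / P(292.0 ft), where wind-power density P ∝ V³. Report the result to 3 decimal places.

Speed ratio: V_B/V_A = (z_B/z_A)^α = (652.0/292.0)^0.137 = (2.2329)^0.137 = 1.11633
Power-density ratio: P_B/P_A = (V_B/V_A)³ = (1.11633)³ = 1.39118

1.391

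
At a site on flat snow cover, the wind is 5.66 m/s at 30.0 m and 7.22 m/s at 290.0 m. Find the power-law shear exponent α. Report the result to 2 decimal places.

α ≈ 0.11

Power law: V₂/V₁ = (z₂/z₁)^α ⇒ α = ln(V₂/V₁) / ln(z₂/z₁)
α = ln(7.22/5.66) / ln(290.0/30.0) = ln(1.2756) / ln(9.6667)
  = 0.24343 / 2.26868 = 0.10730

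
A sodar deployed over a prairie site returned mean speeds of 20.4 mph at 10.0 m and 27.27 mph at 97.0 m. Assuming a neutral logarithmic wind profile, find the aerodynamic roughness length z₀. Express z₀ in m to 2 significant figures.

z₀ ≈ 0.012 m

Log law: V(z) ∝ ln(z/z₀). With r = V₁/V₂ = 20.4/27.27 = 0.74807,
r · ln(z₂/z₀) = ln(z₁/z₀) ⇒ ln z₀ = (ln z₁ − r·ln z₂)/(1 − r)
ln z₀ = (2.30259 − 0.74807×4.57471) / 0.25193 = -4.4443
z₀ = exp(-4.4443) = 0.01174 m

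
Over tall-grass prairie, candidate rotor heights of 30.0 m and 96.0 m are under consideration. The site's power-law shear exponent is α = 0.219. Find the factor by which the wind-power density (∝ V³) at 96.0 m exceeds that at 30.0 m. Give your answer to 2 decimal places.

2.15

Speed ratio: V_B/V_A = (z_B/z_A)^α = (96.0/30.0)^0.219 = (3.2000)^0.219 = 1.29011
Power-density ratio: P_B/P_A = (V_B/V_A)³ = (1.29011)³ = 2.14725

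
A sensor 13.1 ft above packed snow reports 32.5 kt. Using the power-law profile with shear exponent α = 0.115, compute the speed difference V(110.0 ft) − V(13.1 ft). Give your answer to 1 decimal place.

9.0 kt

Power law: V₂ = V₁ · (z₂/z₁)^α = 32.5 × (8.3969)^0.115 = 41.5104 kt
ΔV = 41.5104 − 32.5 = 9.0104 kt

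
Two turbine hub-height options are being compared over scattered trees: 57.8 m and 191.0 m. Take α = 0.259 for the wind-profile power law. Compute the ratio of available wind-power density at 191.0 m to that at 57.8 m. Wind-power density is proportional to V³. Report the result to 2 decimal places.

Speed ratio: V_B/V_A = (z_B/z_A)^α = (191.0/57.8)^0.259 = (3.3045)^0.259 = 1.36285
Power-density ratio: P_B/P_A = (V_B/V_A)³ = (1.36285)³ = 2.53131

2.53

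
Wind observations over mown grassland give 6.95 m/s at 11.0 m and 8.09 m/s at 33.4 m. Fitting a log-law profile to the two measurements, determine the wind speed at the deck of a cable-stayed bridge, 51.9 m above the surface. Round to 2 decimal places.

8.54 m/s

Log law: V ∝ ln(z/z₀). From the pair, with r = V₁/V₂ = 0.85909,
ln z₀ = (ln z₁ − r·ln z₂)/(1 − r) = (2.3979 − 0.85909×3.5086)/0.14091 = -4.3732 → z₀ = 0.01261 m
V₃ = V₁ · ln(z₃/z₀)/ln(z₁/z₀) = 6.95 × 8.3226/6.7711 = 8.5424 m/s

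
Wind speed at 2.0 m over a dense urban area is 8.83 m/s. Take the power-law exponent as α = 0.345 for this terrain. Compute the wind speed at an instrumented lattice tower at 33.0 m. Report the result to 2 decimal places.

23.23 m/s

Power-law profile: V₂ = V₁ · (z₂/z₁)^α
V₂ = 8.83 × (33.0/2.0)^0.345 = 8.83 × (16.5000)^0.345
    = 8.83 × 2.6305 = 23.2270 m/s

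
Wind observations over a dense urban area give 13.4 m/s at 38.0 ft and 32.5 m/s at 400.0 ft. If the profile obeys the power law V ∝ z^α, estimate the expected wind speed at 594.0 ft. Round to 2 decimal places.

37.72 m/s

First find α: α = ln(V₂/V₁)/ln(z₂/z₁) = ln(32.5/13.4)/ln(400.0/38.0) = 0.88599/2.35388 = 0.3764
Extrapolate from 400.0 ft to 594.0 ft: V₃ = 32.5 × (594.0/400.0)^0.3764 = 32.5 × 1.1605 = 37.7155 m/s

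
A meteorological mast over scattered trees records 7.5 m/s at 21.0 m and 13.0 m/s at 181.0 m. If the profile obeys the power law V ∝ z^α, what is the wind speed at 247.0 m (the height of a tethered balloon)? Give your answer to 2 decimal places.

First find α: α = ln(V₂/V₁)/ln(z₂/z₁) = ln(13.0/7.5)/ln(181.0/21.0) = 0.55005/2.15397 = 0.2554
Extrapolate from 181.0 m to 247.0 m: V₃ = 13.0 × (247.0/181.0)^0.2554 = 13.0 × 1.0826 = 14.0741 m/s

14.07 m/s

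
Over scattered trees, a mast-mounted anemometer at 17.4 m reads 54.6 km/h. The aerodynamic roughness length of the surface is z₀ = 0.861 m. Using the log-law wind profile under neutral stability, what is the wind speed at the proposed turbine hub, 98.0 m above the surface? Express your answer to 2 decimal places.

Log law: V(z) ∝ ln(z/z₀), so V₂/V₁ = ln(z₂/z₀) / ln(z₁/z₀).
ln(98.0/0.861) = 4.7346, ln(17.4/0.861) = 3.0061
V₂ = 54.6 × 4.7346/3.0061 = 54.6 × 1.5750 = 85.9945 km/h

85.99 km/h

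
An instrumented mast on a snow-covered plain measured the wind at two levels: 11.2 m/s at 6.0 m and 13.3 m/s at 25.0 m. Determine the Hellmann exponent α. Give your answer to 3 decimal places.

α ≈ 0.120

Power law: V₂/V₁ = (z₂/z₁)^α ⇒ α = ln(V₂/V₁) / ln(z₂/z₁)
α = ln(13.3/11.2) / ln(25.0/6.0) = ln(1.1875) / ln(4.1667)
  = 0.17185 / 1.42712 = 0.12042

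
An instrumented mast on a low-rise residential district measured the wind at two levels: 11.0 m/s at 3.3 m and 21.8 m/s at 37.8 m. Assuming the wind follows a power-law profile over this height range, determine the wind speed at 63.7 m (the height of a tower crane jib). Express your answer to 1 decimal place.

First find α: α = ln(V₂/V₁)/ln(z₂/z₁) = ln(21.8/11.0)/ln(37.8/3.3) = 0.68401/2.43839 = 0.2805
Extrapolate from 37.8 m to 63.7 m: V₃ = 21.8 × (63.7/37.8)^0.2805 = 21.8 × 1.1577 = 25.2369 m/s

25.2 m/s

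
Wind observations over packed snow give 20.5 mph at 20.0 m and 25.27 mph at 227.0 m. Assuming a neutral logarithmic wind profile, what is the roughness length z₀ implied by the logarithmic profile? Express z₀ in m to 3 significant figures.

z₀ ≈ 0.000585 m

Log law: V(z) ∝ ln(z/z₀). With r = V₁/V₂ = 20.5/25.27 = 0.81124,
r · ln(z₂/z₀) = ln(z₁/z₀) ⇒ ln z₀ = (ln z₁ − r·ln z₂)/(1 − r)
ln z₀ = (2.99573 − 0.81124×5.42495) / 0.18876 = -7.4443
z₀ = exp(-7.4443) = 0.0005848 m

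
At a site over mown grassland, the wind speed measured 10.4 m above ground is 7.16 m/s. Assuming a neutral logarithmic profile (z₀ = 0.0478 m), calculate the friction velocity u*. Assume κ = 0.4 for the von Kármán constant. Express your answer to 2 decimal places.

Log law: V(z) = (u*/κ) · ln(z/z₀) ⇒ u* = κ · V / ln(z/z₀)
u* = 0.4 × 7.16 / ln(10.4/0.0478) = 0.4 × 7.16 / 5.3825
   = 2.8640 / 5.3825 = 0.5321 m/s

u* ≈ 0.53 m/s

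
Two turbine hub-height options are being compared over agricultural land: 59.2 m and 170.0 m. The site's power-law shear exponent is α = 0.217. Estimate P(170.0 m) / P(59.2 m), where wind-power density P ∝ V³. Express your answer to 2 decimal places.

1.99

Speed ratio: V_B/V_A = (z_B/z_A)^α = (170.0/59.2)^0.217 = (2.8716)^0.217 = 1.25723
Power-density ratio: P_B/P_A = (V_B/V_A)³ = (1.25723)³ = 1.98720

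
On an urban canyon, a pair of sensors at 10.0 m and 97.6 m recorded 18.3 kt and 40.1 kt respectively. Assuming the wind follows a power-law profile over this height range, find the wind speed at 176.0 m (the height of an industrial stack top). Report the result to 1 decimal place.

First find α: α = ln(V₂/V₁)/ln(z₂/z₁) = ln(40.1/18.3)/ln(97.6/10.0) = 0.78448/2.27829 = 0.3443
Extrapolate from 97.6 m to 176.0 m: V₃ = 40.1 × (176.0/97.6)^0.3443 = 40.1 × 1.2251 = 49.1262 kt

49.1 kt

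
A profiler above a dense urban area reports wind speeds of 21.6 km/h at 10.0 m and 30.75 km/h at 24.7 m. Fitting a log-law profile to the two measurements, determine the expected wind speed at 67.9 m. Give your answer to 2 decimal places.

Log law: V ∝ ln(z/z₀). From the pair, with r = V₁/V₂ = 0.70244,
ln z₀ = (ln z₁ − r·ln z₂)/(1 − r) = (2.3026 − 0.70244×3.2068)/0.29756 = 0.1680 → z₀ = 1.183 m
V₃ = V₁ · ln(z₃/z₀)/ln(z₁/z₀) = 21.6 × 4.0500/2.1345 = 40.9829 km/h

40.98 km/h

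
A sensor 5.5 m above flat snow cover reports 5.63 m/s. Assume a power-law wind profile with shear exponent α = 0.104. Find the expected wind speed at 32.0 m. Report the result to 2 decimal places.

6.76 m/s

Power-law profile: V₂ = V₁ · (z₂/z₁)^α
V₂ = 5.63 × (32.0/5.5)^0.104 = 5.63 × (5.8182)^0.104
    = 5.63 × 1.2010 = 6.7616 m/s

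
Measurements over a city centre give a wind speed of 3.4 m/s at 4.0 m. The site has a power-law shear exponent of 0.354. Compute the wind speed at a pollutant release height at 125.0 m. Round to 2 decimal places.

Power-law profile: V₂ = V₁ · (z₂/z₁)^α
V₂ = 3.4 × (125.0/4.0)^0.354 = 3.4 × (31.2500)^0.354
    = 3.4 × 3.3820 = 11.4989 m/s

11.50 m/s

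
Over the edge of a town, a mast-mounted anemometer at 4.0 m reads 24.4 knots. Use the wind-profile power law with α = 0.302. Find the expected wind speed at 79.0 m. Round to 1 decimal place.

Power-law profile: V₂ = V₁ · (z₂/z₁)^α
V₂ = 24.4 × (79.0/4.0)^0.302 = 24.4 × (19.7500)^0.302
    = 24.4 × 2.4618 = 60.0691 knots

60.1 knots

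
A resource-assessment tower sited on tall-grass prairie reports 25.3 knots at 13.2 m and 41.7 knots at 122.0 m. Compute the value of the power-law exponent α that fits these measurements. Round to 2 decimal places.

α ≈ 0.22

Power law: V₂/V₁ = (z₂/z₁)^α ⇒ α = ln(V₂/V₁) / ln(z₂/z₁)
α = ln(41.7/25.3) / ln(122.0/13.2) = ln(1.6482) / ln(9.2424)
  = 0.49970 / 2.22380 = 0.22470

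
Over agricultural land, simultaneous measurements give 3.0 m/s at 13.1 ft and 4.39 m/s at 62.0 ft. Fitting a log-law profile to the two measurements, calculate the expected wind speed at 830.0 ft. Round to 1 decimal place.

6.7 m/s

Log law: V ∝ ln(z/z₀). From the pair, with r = V₁/V₂ = 0.68337,
ln z₀ = (ln z₁ − r·ln z₂)/(1 − r) = (2.5726 − 0.68337×4.1271)/0.31663 = -0.7825 → z₀ = 0.4573 ft
V₃ = V₁ · ln(z₃/z₀)/ln(z₁/z₀) = 3.0 × 7.5039/3.3551 = 6.7097 m/s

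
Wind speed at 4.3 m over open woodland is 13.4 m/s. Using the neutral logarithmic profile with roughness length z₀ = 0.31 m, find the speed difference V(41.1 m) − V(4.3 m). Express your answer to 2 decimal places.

11.50 m/s

Log law: V₂ = V₁ · ln(z₂/z₀)/ln(z₁/z₀) = 13.4 × 4.8872/2.6298 = 24.9024 m/s
ΔV = 24.9024 − 13.4 = 11.5024 m/s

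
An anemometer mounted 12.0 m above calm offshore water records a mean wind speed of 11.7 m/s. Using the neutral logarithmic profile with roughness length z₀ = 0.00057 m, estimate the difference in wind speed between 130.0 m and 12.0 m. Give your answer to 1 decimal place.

Log law: V₂ = V₁ · ln(z₂/z₀)/ln(z₁/z₀) = 11.7 × 12.3374/9.9548 = 14.5003 m/s
ΔV = 14.5003 − 11.7 = 2.8003 m/s

2.8 m/s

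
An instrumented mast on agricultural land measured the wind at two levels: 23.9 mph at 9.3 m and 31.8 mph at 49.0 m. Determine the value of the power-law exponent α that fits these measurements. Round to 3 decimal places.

Power law: V₂/V₁ = (z₂/z₁)^α ⇒ α = ln(V₂/V₁) / ln(z₂/z₁)
α = ln(31.8/23.9) / ln(49.0/9.3) = ln(1.3305) / ln(5.2688)
  = 0.28559 / 1.66181 = 0.17185

α ≈ 0.172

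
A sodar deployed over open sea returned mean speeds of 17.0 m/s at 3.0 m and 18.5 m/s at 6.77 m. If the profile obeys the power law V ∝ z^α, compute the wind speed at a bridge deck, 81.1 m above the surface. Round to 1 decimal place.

First find α: α = ln(V₂/V₁)/ln(z₂/z₁) = ln(18.5/17.0)/ln(6.77/3.0) = 0.08456/0.81389 = 0.1039
Extrapolate from 6.77 m to 81.1 m: V₃ = 18.5 × (81.1/6.77)^0.1039 = 18.5 × 1.2943 = 23.9449 m/s

23.9 m/s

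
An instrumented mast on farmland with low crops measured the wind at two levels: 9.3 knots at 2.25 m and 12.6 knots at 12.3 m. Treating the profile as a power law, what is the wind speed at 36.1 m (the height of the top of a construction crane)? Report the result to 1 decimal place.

15.3 knots

First find α: α = ln(V₂/V₁)/ln(z₂/z₁) = ln(12.6/9.3)/ln(12.3/2.25) = 0.30368/1.69867 = 0.1788
Extrapolate from 12.3 m to 36.1 m: V₃ = 12.6 × (36.1/12.3)^0.1788 = 12.6 × 1.2123 = 15.2745 knots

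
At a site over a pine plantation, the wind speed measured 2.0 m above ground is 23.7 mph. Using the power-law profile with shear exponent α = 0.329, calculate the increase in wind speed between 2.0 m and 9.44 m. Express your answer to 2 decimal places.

Power law: V₂ = V₁ · (z₂/z₁)^α = 23.7 × (4.7200)^0.329 = 39.4889 mph
ΔV = 39.4889 − 23.7 = 15.7889 mph

15.79 mph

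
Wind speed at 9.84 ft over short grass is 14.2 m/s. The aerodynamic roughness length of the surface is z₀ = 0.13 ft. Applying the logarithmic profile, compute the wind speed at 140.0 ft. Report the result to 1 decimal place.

22.9 m/s

Log law: V(z) ∝ ln(z/z₀), so V₂/V₁ = ln(z₂/z₀) / ln(z₁/z₀).
ln(140.0/0.13) = 6.9819, ln(9.84/0.13) = 4.3267
V₂ = 14.2 × 6.9819/4.3267 = 14.2 × 1.6137 = 22.9142 m/s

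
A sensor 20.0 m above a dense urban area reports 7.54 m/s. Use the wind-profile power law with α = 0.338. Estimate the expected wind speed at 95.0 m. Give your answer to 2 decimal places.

Power-law profile: V₂ = V₁ · (z₂/z₁)^α
V₂ = 7.54 × (95.0/20.0)^0.338 = 7.54 × (4.7500)^0.338
    = 7.54 × 1.6933 = 12.7671 m/s

12.77 m/s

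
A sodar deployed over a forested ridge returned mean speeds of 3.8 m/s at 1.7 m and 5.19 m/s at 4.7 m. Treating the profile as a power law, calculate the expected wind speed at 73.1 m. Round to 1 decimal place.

First find α: α = ln(V₂/V₁)/ln(z₂/z₁) = ln(5.19/3.8)/ln(4.7/1.7) = 0.31173/1.01693 = 0.3065
Extrapolate from 4.7 m to 73.1 m: V₃ = 5.19 × (73.1/4.7)^0.3065 = 5.19 × 2.3192 = 12.0368 m/s

12.0 m/s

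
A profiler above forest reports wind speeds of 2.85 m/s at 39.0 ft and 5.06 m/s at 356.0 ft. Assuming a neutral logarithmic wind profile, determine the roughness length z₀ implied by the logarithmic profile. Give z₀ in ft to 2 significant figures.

Log law: V(z) ∝ ln(z/z₀). With r = V₁/V₂ = 2.85/5.06 = 0.56324,
r · ln(z₂/z₀) = ln(z₁/z₀) ⇒ ln z₀ = (ln z₁ − r·ln z₂)/(1 − r)
ln z₀ = (3.66356 − 0.56324×5.87493) / 0.43676 = 0.8118
z₀ = exp(0.8118) = 2.252 ft

z₀ ≈ 2.3 ft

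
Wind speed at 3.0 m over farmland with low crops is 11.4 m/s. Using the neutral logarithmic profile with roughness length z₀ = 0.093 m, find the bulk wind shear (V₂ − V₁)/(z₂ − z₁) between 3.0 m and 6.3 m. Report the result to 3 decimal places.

Log law: V₂ = V₁ · ln(z₂/z₀)/ln(z₁/z₀) = 11.4 × 4.2157/3.4738 = 13.8348 m/s
ΔV/Δz = (13.8348 − 11.4)/(6.3 − 3.0) = 2.4348/3.3000 = 0.73783 m/s/m

0.738 m/s/m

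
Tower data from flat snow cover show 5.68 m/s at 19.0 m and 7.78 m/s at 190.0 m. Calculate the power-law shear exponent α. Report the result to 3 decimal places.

Power law: V₂/V₁ = (z₂/z₁)^α ⇒ α = ln(V₂/V₁) / ln(z₂/z₁)
α = ln(7.78/5.68) / ln(190.0/19.0) = ln(1.3697) / ln(10.0000)
  = 0.31461 / 2.30259 = 0.13663

α ≈ 0.137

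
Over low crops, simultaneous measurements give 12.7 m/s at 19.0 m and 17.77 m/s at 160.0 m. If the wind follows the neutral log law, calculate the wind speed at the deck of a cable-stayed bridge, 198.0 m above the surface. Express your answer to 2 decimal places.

18.28 m/s

Log law: V ∝ ln(z/z₀). From the pair, with r = V₁/V₂ = 0.71469,
ln z₀ = (ln z₁ − r·ln z₂)/(1 − r) = (2.9444 − 0.71469×5.0752)/0.28531 = -2.3929 → z₀ = 0.09136 m
V₃ = V₁ · ln(z₃/z₀)/ln(z₁/z₀) = 12.7 × 7.6812/5.3373 = 18.2770 m/s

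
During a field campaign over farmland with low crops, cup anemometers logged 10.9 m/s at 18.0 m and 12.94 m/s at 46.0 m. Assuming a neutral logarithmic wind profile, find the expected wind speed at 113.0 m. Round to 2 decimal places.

14.89 m/s

Log law: V ∝ ln(z/z₀). From the pair, with r = V₁/V₂ = 0.84235,
ln z₀ = (ln z₁ − r·ln z₂)/(1 − r) = (2.8904 − 0.84235×3.8286)/0.15765 = -2.1229 → z₀ = 0.1197 m
V₃ = V₁ · ln(z₃/z₀)/ln(z₁/z₀) = 10.9 × 6.8503/5.0133 = 14.8941 m/s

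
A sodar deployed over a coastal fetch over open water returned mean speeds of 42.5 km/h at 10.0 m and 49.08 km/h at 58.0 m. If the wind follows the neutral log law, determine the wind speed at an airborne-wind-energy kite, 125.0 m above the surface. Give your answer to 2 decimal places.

51.95 km/h

Log law: V ∝ ln(z/z₀). From the pair, with r = V₁/V₂ = 0.86593,
ln z₀ = (ln z₁ − r·ln z₂)/(1 − r) = (2.3026 − 0.86593×4.0604)/0.13407 = -9.0514 → z₀ = 0.0001172 m
V₃ = V₁ · ln(z₃/z₀)/ln(z₁/z₀) = 42.5 × 13.8797/11.3539 = 51.9543 km/h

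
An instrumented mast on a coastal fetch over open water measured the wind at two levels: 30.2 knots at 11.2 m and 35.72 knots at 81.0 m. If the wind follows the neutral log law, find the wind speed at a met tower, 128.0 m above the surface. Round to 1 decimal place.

37.0 knots

Log law: V ∝ ln(z/z₀). From the pair, with r = V₁/V₂ = 0.84546,
ln z₀ = (ln z₁ − r·ln z₂)/(1 − r) = (2.4159 − 0.84546×4.3944)/0.15454 = -8.4087 → z₀ = 0.0002229 m
V₃ = V₁ · ln(z₃/z₀)/ln(z₁/z₀) = 30.2 × 13.2607/10.8246 = 36.9966 knots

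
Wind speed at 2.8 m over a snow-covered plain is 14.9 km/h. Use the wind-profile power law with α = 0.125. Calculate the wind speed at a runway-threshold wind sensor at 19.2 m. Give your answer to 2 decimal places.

Power-law profile: V₂ = V₁ · (z₂/z₁)^α
V₂ = 14.9 × (19.2/2.8)^0.125 = 14.9 × (6.8571)^0.125
    = 14.9 × 1.2721 = 18.9541 km/h

18.95 km/h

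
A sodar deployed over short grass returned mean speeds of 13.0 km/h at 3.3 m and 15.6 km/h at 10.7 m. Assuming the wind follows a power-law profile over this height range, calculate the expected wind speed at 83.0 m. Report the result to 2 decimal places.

First find α: α = ln(V₂/V₁)/ln(z₂/z₁) = ln(15.6/13.0)/ln(10.7/3.3) = 0.18232/1.17632 = 0.1550
Extrapolate from 10.7 m to 83.0 m: V₃ = 15.6 × (83.0/10.7)^0.1550 = 15.6 × 1.3737 = 21.4299 km/h

21.43 km/h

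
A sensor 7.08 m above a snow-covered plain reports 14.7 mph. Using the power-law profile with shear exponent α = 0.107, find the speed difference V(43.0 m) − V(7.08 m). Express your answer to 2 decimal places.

Power law: V₂ = V₁ · (z₂/z₁)^α = 14.7 × (6.0734)^0.107 = 17.8297 mph
ΔV = 17.8297 − 14.7 = 3.1297 mph

3.13 mph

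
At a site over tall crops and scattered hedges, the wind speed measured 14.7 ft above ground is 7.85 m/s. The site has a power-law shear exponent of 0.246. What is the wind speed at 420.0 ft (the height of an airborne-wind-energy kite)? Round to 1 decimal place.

17.9 m/s

Power-law profile: V₂ = V₁ · (z₂/z₁)^α
V₂ = 7.85 × (420.0/14.7)^0.246 = 7.85 × (28.5714)^0.246
    = 7.85 × 2.2812 = 17.9073 m/s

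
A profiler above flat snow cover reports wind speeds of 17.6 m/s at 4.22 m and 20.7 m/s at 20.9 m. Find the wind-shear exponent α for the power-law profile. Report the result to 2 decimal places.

Power law: V₂/V₁ = (z₂/z₁)^α ⇒ α = ln(V₂/V₁) / ln(z₂/z₁)
α = ln(20.7/17.6) / ln(20.9/4.22) = ln(1.1761) / ln(4.9526)
  = 0.16223 / 1.59991 = 0.10140

α ≈ 0.10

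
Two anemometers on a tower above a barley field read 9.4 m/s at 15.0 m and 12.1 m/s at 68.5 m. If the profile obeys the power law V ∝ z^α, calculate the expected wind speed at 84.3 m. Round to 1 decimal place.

12.5 m/s

First find α: α = ln(V₂/V₁)/ln(z₂/z₁) = ln(12.1/9.4)/ln(68.5/15.0) = 0.25250/1.51878 = 0.1662
Extrapolate from 68.5 m to 84.3 m: V₃ = 12.1 × (84.3/68.5)^0.1662 = 12.1 × 1.0351 = 12.5248 m/s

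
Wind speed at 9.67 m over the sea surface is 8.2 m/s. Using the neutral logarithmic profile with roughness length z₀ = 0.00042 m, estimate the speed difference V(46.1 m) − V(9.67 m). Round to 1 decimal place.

1.3 m/s

Log law: V₂ = V₁ · ln(z₂/z₀)/ln(z₁/z₀) = 8.2 × 11.6061/10.0443 = 9.4750 m/s
ΔV = 9.4750 − 8.2 = 1.2750 m/s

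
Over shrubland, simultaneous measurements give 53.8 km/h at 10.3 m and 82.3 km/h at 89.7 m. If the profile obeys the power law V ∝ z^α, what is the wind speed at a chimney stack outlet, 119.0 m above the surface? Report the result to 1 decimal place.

87.0 km/h

First find α: α = ln(V₂/V₁)/ln(z₂/z₁) = ln(82.3/53.8)/ln(89.7/10.3) = 0.42510/2.16433 = 0.1964
Extrapolate from 89.7 m to 119.0 m: V₃ = 82.3 × (119.0/89.7)^0.1964 = 82.3 × 1.0571 = 86.9982 km/h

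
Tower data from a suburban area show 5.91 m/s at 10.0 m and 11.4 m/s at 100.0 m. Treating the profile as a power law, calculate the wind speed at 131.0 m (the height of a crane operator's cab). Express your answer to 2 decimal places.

First find α: α = ln(V₂/V₁)/ln(z₂/z₁) = ln(11.4/5.91)/ln(100.0/10.0) = 0.65697/2.30259 = 0.2853
Extrapolate from 100.0 m to 131.0 m: V₃ = 11.4 × (131.0/100.0)^0.2853 = 11.4 × 1.0801 = 12.3130 m/s

12.31 m/s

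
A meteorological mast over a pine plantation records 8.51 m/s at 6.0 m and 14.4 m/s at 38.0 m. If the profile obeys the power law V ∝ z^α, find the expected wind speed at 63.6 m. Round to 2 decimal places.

16.68 m/s

First find α: α = ln(V₂/V₁)/ln(z₂/z₁) = ln(14.4/8.51)/ln(38.0/6.0) = 0.52599/1.84583 = 0.2850
Extrapolate from 38.0 m to 63.6 m: V₃ = 14.4 × (63.6/38.0)^0.2850 = 14.4 × 1.1581 = 16.6763 m/s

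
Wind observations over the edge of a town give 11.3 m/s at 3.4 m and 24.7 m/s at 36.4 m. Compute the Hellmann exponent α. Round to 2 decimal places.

α ≈ 0.33

Power law: V₂/V₁ = (z₂/z₁)^α ⇒ α = ln(V₂/V₁) / ln(z₂/z₁)
α = ln(24.7/11.3) / ln(36.4/3.4) = ln(2.1858) / ln(10.7059)
  = 0.78200 / 2.37079 = 0.32985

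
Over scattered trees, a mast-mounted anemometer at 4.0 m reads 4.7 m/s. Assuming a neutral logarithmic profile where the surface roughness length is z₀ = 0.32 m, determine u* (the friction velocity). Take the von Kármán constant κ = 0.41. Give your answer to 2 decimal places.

Log law: V(z) = (u*/κ) · ln(z/z₀) ⇒ u* = κ · V / ln(z/z₀)
u* = 0.41 × 4.7 / ln(4.0/0.32) = 0.41 × 4.7 / 2.5257
   = 1.9270 / 2.5257 = 0.7629 m/s

u* ≈ 0.76 m/s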